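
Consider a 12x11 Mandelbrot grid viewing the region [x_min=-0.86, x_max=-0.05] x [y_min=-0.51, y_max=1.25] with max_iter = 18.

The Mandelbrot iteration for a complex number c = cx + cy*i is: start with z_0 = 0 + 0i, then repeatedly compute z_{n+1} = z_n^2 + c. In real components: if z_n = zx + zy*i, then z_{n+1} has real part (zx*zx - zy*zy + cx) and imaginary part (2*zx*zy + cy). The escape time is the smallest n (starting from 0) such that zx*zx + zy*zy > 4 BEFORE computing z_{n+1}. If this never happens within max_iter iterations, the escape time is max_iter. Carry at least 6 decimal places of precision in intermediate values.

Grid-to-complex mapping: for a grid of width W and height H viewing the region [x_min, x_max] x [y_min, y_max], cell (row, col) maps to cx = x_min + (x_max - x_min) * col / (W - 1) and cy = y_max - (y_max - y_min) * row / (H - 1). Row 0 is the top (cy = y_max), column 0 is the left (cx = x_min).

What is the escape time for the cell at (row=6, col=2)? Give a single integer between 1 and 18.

z_0 = 0 + 0i, c = -0.7127 + 0.1940i
Iter 1: z = -0.7127 + 0.1940i, |z|^2 = 0.5456
Iter 2: z = -0.2424 + -0.0825i, |z|^2 = 0.0656
Iter 3: z = -0.6608 + 0.2340i, |z|^2 = 0.4914
Iter 4: z = -0.3308 + -0.1153i, |z|^2 = 0.1227
Iter 5: z = -0.6166 + 0.2703i, |z|^2 = 0.4532
Iter 6: z = -0.4056 + -0.1393i, |z|^2 = 0.1839
Iter 7: z = -0.5676 + 0.3070i, |z|^2 = 0.4164
Iter 8: z = -0.4848 + -0.1545i, |z|^2 = 0.2589
Iter 9: z = -0.5015 + 0.3438i, |z|^2 = 0.3697
Iter 10: z = -0.5794 + -0.1509i, |z|^2 = 0.3584
Iter 11: z = -0.3998 + 0.3688i, |z|^2 = 0.2959
Iter 12: z = -0.6889 + -0.1009i, |z|^2 = 0.4848
Iter 13: z = -0.2483 + 0.3330i, |z|^2 = 0.1726
Iter 14: z = -0.7620 + 0.0286i, |z|^2 = 0.5814
Iter 15: z = -0.1330 + 0.1504i, |z|^2 = 0.0403
Iter 16: z = -0.7177 + 0.1540i, |z|^2 = 0.5388
Iter 17: z = -0.2214 + -0.0270i, |z|^2 = 0.0497

Answer: 18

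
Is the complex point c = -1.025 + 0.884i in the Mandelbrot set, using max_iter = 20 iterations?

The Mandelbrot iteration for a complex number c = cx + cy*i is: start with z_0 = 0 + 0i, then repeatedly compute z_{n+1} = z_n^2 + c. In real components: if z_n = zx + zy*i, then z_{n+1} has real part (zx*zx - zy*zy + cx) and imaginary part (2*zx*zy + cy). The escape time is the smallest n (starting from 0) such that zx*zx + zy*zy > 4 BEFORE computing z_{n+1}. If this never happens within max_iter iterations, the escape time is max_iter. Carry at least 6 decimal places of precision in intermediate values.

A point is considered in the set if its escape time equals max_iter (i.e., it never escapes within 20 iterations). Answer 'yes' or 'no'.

Answer: no

Derivation:
z_0 = 0 + 0i, c = -1.0250 + 0.8840i
Iter 1: z = -1.0250 + 0.8840i, |z|^2 = 1.8321
Iter 2: z = -0.7558 + -0.9282i, |z|^2 = 1.4328
Iter 3: z = -1.3153 + 2.2871i, |z|^2 = 6.9609
Escaped at iteration 3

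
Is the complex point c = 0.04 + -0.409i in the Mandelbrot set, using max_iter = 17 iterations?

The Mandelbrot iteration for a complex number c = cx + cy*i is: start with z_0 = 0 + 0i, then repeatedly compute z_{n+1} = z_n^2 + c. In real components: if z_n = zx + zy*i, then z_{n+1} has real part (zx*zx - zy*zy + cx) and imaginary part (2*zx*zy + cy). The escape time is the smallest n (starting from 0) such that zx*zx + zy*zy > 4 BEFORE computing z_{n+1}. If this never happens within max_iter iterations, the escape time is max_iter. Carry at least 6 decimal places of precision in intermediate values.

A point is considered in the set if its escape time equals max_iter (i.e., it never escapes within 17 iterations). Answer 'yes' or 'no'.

z_0 = 0 + 0i, c = 0.0400 + -0.4090i
Iter 1: z = 0.0400 + -0.4090i, |z|^2 = 0.1689
Iter 2: z = -0.1257 + -0.4417i, |z|^2 = 0.2109
Iter 3: z = -0.1393 + -0.2980i, |z|^2 = 0.1082
Iter 4: z = -0.0294 + -0.3260i, |z|^2 = 0.1071
Iter 5: z = -0.0654 + -0.3898i, |z|^2 = 0.1563
Iter 6: z = -0.1077 + -0.3580i, |z|^2 = 0.1398
Iter 7: z = -0.0766 + -0.3319i, |z|^2 = 0.1160
Iter 8: z = -0.0643 + -0.3582i, |z|^2 = 0.1324
Iter 9: z = -0.0842 + -0.3630i, |z|^2 = 0.1388
Iter 10: z = -0.0847 + -0.3479i, |z|^2 = 0.1282
Iter 11: z = -0.0739 + -0.3501i, |z|^2 = 0.1280
Iter 12: z = -0.0771 + -0.3573i, |z|^2 = 0.1336
Iter 13: z = -0.0817 + -0.3539i, |z|^2 = 0.1319
Iter 14: z = -0.0786 + -0.3512i, |z|^2 = 0.1295
Iter 15: z = -0.0771 + -0.3538i, |z|^2 = 0.1311
Iter 16: z = -0.0792 + -0.3544i, |z|^2 = 0.1319
Did not escape in 17 iterations → in set

Answer: yes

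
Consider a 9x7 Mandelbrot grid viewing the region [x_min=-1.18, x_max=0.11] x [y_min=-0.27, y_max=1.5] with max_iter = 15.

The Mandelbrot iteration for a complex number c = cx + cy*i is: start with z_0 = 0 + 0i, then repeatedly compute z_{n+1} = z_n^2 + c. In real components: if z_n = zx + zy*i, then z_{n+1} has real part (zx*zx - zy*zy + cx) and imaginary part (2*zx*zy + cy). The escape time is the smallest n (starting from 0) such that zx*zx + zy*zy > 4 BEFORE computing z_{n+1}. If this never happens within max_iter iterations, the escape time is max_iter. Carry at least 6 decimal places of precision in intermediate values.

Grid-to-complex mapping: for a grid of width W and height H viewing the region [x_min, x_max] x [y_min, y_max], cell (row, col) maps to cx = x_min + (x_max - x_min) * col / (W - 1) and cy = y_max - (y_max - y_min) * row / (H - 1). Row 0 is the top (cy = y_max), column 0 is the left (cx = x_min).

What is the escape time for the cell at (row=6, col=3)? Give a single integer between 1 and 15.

Answer: 15

Derivation:
z_0 = 0 + 0i, c = -0.6962 + -0.2700i
Iter 1: z = -0.6962 + -0.2700i, |z|^2 = 0.5577
Iter 2: z = -0.2844 + 0.1060i, |z|^2 = 0.0921
Iter 3: z = -0.6266 + -0.3303i, |z|^2 = 0.5017
Iter 4: z = -0.4127 + 0.1439i, |z|^2 = 0.1910
Iter 5: z = -0.5466 + -0.3888i, |z|^2 = 0.4500
Iter 6: z = -0.5486 + 0.1550i, |z|^2 = 0.3250
Iter 7: z = -0.4193 + -0.4401i, |z|^2 = 0.3695
Iter 8: z = -0.7141 + 0.0991i, |z|^2 = 0.5198
Iter 9: z = -0.1961 + -0.4116i, |z|^2 = 0.2078
Iter 10: z = -0.8272 + -0.1086i, |z|^2 = 0.6960
Iter 11: z = -0.0238 + -0.0904i, |z|^2 = 0.0087
Iter 12: z = -0.7039 + -0.2657i, |z|^2 = 0.5660
Iter 13: z = -0.2714 + 0.1040i, |z|^2 = 0.0845
Iter 14: z = -0.6334 + -0.3265i, |z|^2 = 0.5078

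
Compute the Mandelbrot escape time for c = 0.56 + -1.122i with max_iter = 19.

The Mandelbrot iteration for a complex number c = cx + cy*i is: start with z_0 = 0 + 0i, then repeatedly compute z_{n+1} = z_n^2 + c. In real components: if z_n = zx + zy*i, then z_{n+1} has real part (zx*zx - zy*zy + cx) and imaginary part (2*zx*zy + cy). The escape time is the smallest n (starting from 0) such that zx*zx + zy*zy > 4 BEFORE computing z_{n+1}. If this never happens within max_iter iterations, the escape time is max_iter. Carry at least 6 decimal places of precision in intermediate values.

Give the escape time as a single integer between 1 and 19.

Answer: 2

Derivation:
z_0 = 0 + 0i, c = 0.5600 + -1.1220i
Iter 1: z = 0.5600 + -1.1220i, |z|^2 = 1.5725
Iter 2: z = -0.3853 + -2.3786i, |z|^2 = 5.8064
Escaped at iteration 2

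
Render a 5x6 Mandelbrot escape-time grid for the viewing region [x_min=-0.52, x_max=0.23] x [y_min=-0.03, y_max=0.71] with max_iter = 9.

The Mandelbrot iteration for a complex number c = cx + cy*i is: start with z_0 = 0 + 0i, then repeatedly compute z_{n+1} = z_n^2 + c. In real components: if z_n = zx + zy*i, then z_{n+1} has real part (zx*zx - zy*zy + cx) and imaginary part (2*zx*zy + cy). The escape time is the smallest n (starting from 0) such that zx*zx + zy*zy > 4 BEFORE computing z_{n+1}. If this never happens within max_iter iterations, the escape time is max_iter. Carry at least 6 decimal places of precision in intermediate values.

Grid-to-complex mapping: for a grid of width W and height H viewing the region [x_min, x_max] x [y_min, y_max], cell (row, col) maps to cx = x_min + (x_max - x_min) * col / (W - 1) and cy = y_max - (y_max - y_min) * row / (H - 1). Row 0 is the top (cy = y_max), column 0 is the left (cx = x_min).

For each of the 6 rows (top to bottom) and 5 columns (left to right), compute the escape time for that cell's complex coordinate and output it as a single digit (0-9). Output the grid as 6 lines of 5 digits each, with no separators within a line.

(row=0, col=0): c = -0.5200 + 0.7100i → escape time 8
(row=0, col=1): c = -0.3325 + 0.7100i → escape time 9
(row=0, col=2): c = -0.1450 + 0.7100i → escape time 9
(row=0, col=3): c = 0.0425 + 0.7100i → escape time 9
(row=0, col=4): c = 0.2300 + 0.7100i → escape time 6
(row=1, col=0): c = -0.5200 + 0.5620i → escape time 9
(row=1, col=1): c = -0.3325 + 0.5620i → escape time 9
(row=1, col=2): c = -0.1450 + 0.5620i → escape time 9
(row=1, col=3): c = 0.0425 + 0.5620i → escape time 9
(row=1, col=4): c = 0.2300 + 0.5620i → escape time 9
(row=2, col=0): c = -0.5200 + 0.4140i → escape time 9
(row=2, col=1): c = -0.3325 + 0.4140i → escape time 9
(row=2, col=2): c = -0.1450 + 0.4140i → escape time 9
(row=2, col=3): c = 0.0425 + 0.4140i → escape time 9
(row=2, col=4): c = 0.2300 + 0.4140i → escape time 9
(row=3, col=0): c = -0.5200 + 0.2660i → escape time 9
(row=3, col=1): c = -0.3325 + 0.2660i → escape time 9
(row=3, col=2): c = -0.1450 + 0.2660i → escape time 9
(row=3, col=3): c = 0.0425 + 0.2660i → escape time 9
(row=3, col=4): c = 0.2300 + 0.2660i → escape time 9
(row=4, col=0): c = -0.5200 + 0.1180i → escape time 9
(row=4, col=1): c = -0.3325 + 0.1180i → escape time 9
(row=4, col=2): c = -0.1450 + 0.1180i → escape time 9
(row=4, col=3): c = 0.0425 + 0.1180i → escape time 9
(row=4, col=4): c = 0.2300 + 0.1180i → escape time 9
(row=5, col=0): c = -0.5200 + -0.0300i → escape time 9
(row=5, col=1): c = -0.3325 + -0.0300i → escape time 9
(row=5, col=2): c = -0.1450 + -0.0300i → escape time 9
(row=5, col=3): c = 0.0425 + -0.0300i → escape time 9
(row=5, col=4): c = 0.2300 + -0.0300i → escape time 9

Answer: 89996
99999
99999
99999
99999
99999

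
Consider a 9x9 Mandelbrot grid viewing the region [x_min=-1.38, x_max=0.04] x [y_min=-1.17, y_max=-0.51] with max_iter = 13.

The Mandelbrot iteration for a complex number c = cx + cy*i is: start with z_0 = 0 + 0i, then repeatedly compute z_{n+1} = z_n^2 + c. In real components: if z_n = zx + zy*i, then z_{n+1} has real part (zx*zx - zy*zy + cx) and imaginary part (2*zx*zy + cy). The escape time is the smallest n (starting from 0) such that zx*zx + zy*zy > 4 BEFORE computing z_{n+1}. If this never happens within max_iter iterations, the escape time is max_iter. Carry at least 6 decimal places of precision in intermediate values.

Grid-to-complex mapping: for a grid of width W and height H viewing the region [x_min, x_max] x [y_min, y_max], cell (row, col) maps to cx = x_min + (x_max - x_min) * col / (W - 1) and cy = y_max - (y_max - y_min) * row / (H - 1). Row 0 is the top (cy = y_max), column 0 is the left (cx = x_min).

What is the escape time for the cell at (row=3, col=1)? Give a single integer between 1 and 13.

z_0 = 0 + 0i, c = -1.2025 + -0.7575i
Iter 1: z = -1.2025 + -0.7575i, |z|^2 = 2.0198
Iter 2: z = -0.3303 + 1.0643i, |z|^2 = 1.2418
Iter 3: z = -2.2261 + -1.4606i, |z|^2 = 7.0888
Escaped at iteration 3

Answer: 3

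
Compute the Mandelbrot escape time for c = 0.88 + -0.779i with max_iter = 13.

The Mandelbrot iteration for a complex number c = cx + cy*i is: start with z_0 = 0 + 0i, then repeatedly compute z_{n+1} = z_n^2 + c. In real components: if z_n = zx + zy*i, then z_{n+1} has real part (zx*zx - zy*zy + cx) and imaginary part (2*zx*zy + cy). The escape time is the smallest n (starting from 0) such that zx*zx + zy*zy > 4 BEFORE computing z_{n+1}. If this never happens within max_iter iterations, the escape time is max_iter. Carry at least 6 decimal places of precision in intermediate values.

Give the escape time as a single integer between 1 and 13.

Answer: 2

Derivation:
z_0 = 0 + 0i, c = 0.8800 + -0.7790i
Iter 1: z = 0.8800 + -0.7790i, |z|^2 = 1.3812
Iter 2: z = 1.0476 + -2.1500i, |z|^2 = 5.7201
Escaped at iteration 2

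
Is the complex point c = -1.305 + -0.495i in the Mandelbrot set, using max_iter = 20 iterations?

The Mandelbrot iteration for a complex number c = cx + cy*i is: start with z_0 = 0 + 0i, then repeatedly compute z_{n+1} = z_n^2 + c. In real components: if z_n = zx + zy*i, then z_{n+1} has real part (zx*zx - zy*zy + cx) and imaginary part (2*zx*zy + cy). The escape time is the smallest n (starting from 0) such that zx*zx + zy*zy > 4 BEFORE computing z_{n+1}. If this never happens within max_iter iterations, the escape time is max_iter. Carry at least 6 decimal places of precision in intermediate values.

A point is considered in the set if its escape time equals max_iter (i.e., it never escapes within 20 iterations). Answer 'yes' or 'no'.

z_0 = 0 + 0i, c = -1.3050 + -0.4950i
Iter 1: z = -1.3050 + -0.4950i, |z|^2 = 1.9480
Iter 2: z = 0.1530 + 0.7969i, |z|^2 = 0.6585
Iter 3: z = -1.9167 + -0.2511i, |z|^2 = 3.7369
Iter 4: z = 2.3057 + 0.4677i, |z|^2 = 5.5352
Escaped at iteration 4

Answer: no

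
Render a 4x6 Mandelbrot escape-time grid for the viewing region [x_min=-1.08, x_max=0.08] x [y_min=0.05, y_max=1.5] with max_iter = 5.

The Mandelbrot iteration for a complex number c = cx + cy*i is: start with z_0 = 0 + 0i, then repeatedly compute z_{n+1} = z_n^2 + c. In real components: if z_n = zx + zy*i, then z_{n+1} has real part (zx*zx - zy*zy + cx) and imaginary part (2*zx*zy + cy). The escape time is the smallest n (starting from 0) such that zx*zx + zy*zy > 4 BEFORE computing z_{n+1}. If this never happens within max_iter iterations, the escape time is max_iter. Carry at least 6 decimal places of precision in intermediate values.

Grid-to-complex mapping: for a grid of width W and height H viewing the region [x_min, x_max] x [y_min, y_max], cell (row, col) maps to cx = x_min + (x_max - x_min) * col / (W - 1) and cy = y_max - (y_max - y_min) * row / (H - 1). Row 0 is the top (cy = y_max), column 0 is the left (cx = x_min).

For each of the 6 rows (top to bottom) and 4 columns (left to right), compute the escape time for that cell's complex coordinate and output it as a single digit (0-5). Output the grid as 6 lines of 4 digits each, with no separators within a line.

(row=0, col=0): c = -1.0800 + 1.5000i → escape time 2
(row=0, col=1): c = -0.6933 + 1.5000i → escape time 2
(row=0, col=2): c = -0.3067 + 1.5000i → escape time 2
(row=0, col=3): c = 0.0800 + 1.5000i → escape time 2
(row=1, col=0): c = -1.0800 + 1.2100i → escape time 3
(row=1, col=1): c = -0.6933 + 1.2100i → escape time 3
(row=1, col=2): c = -0.3067 + 1.2100i → escape time 3
(row=1, col=3): c = 0.0800 + 1.2100i → escape time 3
(row=2, col=0): c = -1.0800 + 0.9200i → escape time 3
(row=2, col=1): c = -0.6933 + 0.9200i → escape time 4
(row=2, col=2): c = -0.3067 + 0.9200i → escape time 5
(row=2, col=3): c = 0.0800 + 0.9200i → escape time 5
(row=3, col=0): c = -1.0800 + 0.6300i → escape time 4
(row=3, col=1): c = -0.6933 + 0.6300i → escape time 5
(row=3, col=2): c = -0.3067 + 0.6300i → escape time 5
(row=3, col=3): c = 0.0800 + 0.6300i → escape time 5
(row=4, col=0): c = -1.0800 + 0.3400i → escape time 5
(row=4, col=1): c = -0.6933 + 0.3400i → escape time 5
(row=4, col=2): c = -0.3067 + 0.3400i → escape time 5
(row=4, col=3): c = 0.0800 + 0.3400i → escape time 5
(row=5, col=0): c = -1.0800 + 0.0500i → escape time 5
(row=5, col=1): c = -0.6933 + 0.0500i → escape time 5
(row=5, col=2): c = -0.3067 + 0.0500i → escape time 5
(row=5, col=3): c = 0.0800 + 0.0500i → escape time 5

Answer: 2222
3333
3455
4555
5555
5555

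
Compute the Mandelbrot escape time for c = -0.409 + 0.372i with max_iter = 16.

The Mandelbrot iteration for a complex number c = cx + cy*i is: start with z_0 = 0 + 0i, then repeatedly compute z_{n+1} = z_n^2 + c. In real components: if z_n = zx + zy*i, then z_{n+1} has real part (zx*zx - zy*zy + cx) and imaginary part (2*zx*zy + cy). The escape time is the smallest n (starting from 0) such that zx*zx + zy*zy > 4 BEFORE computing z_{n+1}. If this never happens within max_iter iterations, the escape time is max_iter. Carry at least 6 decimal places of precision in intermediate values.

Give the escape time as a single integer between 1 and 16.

z_0 = 0 + 0i, c = -0.4090 + 0.3720i
Iter 1: z = -0.4090 + 0.3720i, |z|^2 = 0.3057
Iter 2: z = -0.3801 + 0.0677i, |z|^2 = 0.1491
Iter 3: z = -0.2691 + 0.3205i, |z|^2 = 0.1752
Iter 4: z = -0.4393 + 0.1995i, |z|^2 = 0.2328
Iter 5: z = -0.2558 + 0.1967i, |z|^2 = 0.1041
Iter 6: z = -0.3823 + 0.2714i, |z|^2 = 0.2198
Iter 7: z = -0.3365 + 0.1645i, |z|^2 = 0.1403
Iter 8: z = -0.3228 + 0.2613i, |z|^2 = 0.1725
Iter 9: z = -0.3730 + 0.2033i, |z|^2 = 0.1805
Iter 10: z = -0.3112 + 0.2203i, |z|^2 = 0.1454
Iter 11: z = -0.3607 + 0.2349i, |z|^2 = 0.1853
Iter 12: z = -0.3341 + 0.2025i, |z|^2 = 0.1526
Iter 13: z = -0.3384 + 0.2367i, |z|^2 = 0.1705
Iter 14: z = -0.3505 + 0.2118i, |z|^2 = 0.1677
Iter 15: z = -0.3310 + 0.2235i, |z|^2 = 0.1595

Answer: 16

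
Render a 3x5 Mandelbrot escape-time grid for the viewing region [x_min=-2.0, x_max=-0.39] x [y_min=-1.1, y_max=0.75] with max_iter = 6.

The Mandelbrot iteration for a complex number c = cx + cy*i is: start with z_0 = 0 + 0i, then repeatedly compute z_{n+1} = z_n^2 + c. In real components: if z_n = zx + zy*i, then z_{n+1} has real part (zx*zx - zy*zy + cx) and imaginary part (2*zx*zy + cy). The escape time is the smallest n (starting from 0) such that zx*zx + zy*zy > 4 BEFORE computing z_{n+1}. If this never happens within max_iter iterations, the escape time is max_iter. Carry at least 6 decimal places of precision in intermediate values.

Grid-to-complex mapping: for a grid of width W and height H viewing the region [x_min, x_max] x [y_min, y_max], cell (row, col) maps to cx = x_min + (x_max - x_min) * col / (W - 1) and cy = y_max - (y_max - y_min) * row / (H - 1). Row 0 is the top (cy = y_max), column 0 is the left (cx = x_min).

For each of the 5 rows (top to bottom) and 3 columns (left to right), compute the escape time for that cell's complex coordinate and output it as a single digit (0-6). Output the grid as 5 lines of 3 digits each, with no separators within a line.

Answer: 136
166
166
136
134

Derivation:
(row=0, col=0): c = -2.0000 + 0.7500i → escape time 1
(row=0, col=1): c = -1.1950 + 0.7500i → escape time 3
(row=0, col=2): c = -0.3900 + 0.7500i → escape time 6
(row=1, col=0): c = -2.0000 + 0.2875i → escape time 1
(row=1, col=1): c = -1.1950 + 0.2875i → escape time 6
(row=1, col=2): c = -0.3900 + 0.2875i → escape time 6
(row=2, col=0): c = -2.0000 + -0.1750i → escape time 1
(row=2, col=1): c = -1.1950 + -0.1750i → escape time 6
(row=2, col=2): c = -0.3900 + -0.1750i → escape time 6
(row=3, col=0): c = -2.0000 + -0.6375i → escape time 1
(row=3, col=1): c = -1.1950 + -0.6375i → escape time 3
(row=3, col=2): c = -0.3900 + -0.6375i → escape time 6
(row=4, col=0): c = -2.0000 + -1.1000i → escape time 1
(row=4, col=1): c = -1.1950 + -1.1000i → escape time 3
(row=4, col=2): c = -0.3900 + -1.1000i → escape time 4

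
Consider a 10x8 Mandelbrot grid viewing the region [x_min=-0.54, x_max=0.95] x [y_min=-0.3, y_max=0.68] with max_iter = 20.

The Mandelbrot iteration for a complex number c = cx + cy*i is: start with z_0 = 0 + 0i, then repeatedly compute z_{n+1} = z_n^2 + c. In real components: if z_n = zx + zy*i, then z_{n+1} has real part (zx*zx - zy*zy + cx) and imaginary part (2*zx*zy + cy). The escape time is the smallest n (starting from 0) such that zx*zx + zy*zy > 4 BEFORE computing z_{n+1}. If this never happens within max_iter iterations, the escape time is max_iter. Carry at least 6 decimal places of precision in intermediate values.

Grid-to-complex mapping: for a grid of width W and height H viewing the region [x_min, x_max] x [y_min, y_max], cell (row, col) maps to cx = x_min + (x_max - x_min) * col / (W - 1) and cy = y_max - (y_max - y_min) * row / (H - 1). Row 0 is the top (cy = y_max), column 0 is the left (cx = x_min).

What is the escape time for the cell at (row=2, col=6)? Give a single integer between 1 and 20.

Answer: 16

Derivation:
z_0 = 0 + 0i, c = 0.4533 + 0.4000i
Iter 1: z = 0.4533 + 0.4000i, |z|^2 = 0.3655
Iter 2: z = 0.4988 + 0.7627i, |z|^2 = 0.8305
Iter 3: z = 0.1205 + 1.1609i, |z|^2 = 1.3622
Iter 4: z = -0.8798 + 0.6798i, |z|^2 = 1.2363
Iter 5: z = 0.7653 + -0.7963i, |z|^2 = 1.2197
Iter 6: z = 0.4050 + -0.8188i, |z|^2 = 0.8344
Iter 7: z = -0.0530 + -0.2631i, |z|^2 = 0.0721
Iter 8: z = 0.3869 + 0.4279i, |z|^2 = 0.3328
Iter 9: z = 0.4199 + 0.7311i, |z|^2 = 0.7109
Iter 10: z = 0.0951 + 1.0140i, |z|^2 = 1.0373
Iter 11: z = -0.5659 + 0.5929i, |z|^2 = 0.6718
Iter 12: z = 0.4220 + -0.2710i, |z|^2 = 0.2515
Iter 13: z = 0.5579 + 0.1713i, |z|^2 = 0.3406
Iter 14: z = 0.7353 + 0.5911i, |z|^2 = 0.8901
Iter 15: z = 0.6446 + 1.2693i, |z|^2 = 2.0266
Iter 16: z = -0.7423 + 2.0363i, |z|^2 = 4.6976
Escaped at iteration 16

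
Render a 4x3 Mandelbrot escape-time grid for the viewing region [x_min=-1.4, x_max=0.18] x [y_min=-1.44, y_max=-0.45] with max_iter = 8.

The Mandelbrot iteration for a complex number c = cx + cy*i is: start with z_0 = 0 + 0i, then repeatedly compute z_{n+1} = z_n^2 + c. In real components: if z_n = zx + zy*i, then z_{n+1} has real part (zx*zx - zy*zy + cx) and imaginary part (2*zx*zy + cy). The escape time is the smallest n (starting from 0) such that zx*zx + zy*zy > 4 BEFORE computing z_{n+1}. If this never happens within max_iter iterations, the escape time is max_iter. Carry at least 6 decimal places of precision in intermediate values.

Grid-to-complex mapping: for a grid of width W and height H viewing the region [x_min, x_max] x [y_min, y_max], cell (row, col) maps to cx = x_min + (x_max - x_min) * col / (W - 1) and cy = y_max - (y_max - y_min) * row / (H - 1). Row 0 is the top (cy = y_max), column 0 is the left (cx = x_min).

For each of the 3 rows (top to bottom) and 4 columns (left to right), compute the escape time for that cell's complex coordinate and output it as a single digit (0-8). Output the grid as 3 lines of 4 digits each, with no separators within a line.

Answer: 4688
3354
1222

Derivation:
(row=0, col=0): c = -1.4000 + -0.4500i → escape time 4
(row=0, col=1): c = -0.8733 + -0.4500i → escape time 6
(row=0, col=2): c = -0.3467 + -0.4500i → escape time 8
(row=0, col=3): c = 0.1800 + -0.4500i → escape time 8
(row=1, col=0): c = -1.4000 + -0.9450i → escape time 3
(row=1, col=1): c = -0.8733 + -0.9450i → escape time 3
(row=1, col=2): c = -0.3467 + -0.9450i → escape time 5
(row=1, col=3): c = 0.1800 + -0.9450i → escape time 4
(row=2, col=0): c = -1.4000 + -1.4400i → escape time 1
(row=2, col=1): c = -0.8733 + -1.4400i → escape time 2
(row=2, col=2): c = -0.3467 + -1.4400i → escape time 2
(row=2, col=3): c = 0.1800 + -1.4400i → escape time 2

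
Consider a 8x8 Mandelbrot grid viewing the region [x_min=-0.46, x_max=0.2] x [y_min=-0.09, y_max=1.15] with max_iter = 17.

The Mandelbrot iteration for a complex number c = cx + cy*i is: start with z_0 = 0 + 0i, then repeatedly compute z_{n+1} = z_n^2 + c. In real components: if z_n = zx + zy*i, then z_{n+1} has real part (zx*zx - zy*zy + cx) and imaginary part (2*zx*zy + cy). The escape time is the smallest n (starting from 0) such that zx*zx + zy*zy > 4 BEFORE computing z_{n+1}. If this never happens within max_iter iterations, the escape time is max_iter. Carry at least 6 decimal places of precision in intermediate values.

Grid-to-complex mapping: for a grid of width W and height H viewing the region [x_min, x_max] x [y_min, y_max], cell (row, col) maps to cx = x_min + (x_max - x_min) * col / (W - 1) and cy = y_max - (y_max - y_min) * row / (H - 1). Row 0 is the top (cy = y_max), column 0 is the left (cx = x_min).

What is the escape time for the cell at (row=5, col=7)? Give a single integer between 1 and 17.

Answer: 17

Derivation:
z_0 = 0 + 0i, c = 0.2000 + 0.2643i
Iter 1: z = 0.2000 + 0.2643i, |z|^2 = 0.1098
Iter 2: z = 0.1702 + 0.3700i, |z|^2 = 0.1659
Iter 3: z = 0.0921 + 0.3902i, |z|^2 = 0.1607
Iter 4: z = 0.0562 + 0.3361i, |z|^2 = 0.1161
Iter 5: z = 0.0902 + 0.3021i, |z|^2 = 0.0994
Iter 6: z = 0.1169 + 0.3188i, |z|^2 = 0.1153
Iter 7: z = 0.1120 + 0.3388i, |z|^2 = 0.1273
Iter 8: z = 0.0978 + 0.3402i, |z|^2 = 0.1253
Iter 9: z = 0.0938 + 0.3308i, |z|^2 = 0.1182
Iter 10: z = 0.0994 + 0.3264i, |z|^2 = 0.1164
Iter 11: z = 0.1034 + 0.3291i, |z|^2 = 0.1190
Iter 12: z = 0.1023 + 0.3323i, |z|^2 = 0.1209
Iter 13: z = 0.1000 + 0.3323i, |z|^2 = 0.1204
Iter 14: z = 0.0996 + 0.3308i, |z|^2 = 0.1193
Iter 15: z = 0.1005 + 0.3302i, |z|^2 = 0.1191
Iter 16: z = 0.1011 + 0.3307i, |z|^2 = 0.1196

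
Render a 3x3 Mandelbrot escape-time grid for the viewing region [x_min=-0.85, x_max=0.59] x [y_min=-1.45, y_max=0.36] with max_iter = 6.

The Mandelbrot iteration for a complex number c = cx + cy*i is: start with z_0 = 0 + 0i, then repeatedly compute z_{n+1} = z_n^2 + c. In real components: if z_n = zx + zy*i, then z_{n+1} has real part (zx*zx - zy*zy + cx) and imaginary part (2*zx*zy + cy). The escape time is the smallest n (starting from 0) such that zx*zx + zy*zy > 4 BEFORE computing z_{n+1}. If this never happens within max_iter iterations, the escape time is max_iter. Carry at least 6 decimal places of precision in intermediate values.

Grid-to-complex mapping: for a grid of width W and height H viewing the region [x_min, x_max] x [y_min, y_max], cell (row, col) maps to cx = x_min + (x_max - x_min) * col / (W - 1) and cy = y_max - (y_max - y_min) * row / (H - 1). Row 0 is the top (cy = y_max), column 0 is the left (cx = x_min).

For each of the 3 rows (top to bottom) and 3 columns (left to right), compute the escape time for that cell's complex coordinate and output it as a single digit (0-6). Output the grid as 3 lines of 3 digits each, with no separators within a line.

(row=0, col=0): c = -0.8500 + 0.3600i → escape time 6
(row=0, col=1): c = -0.1300 + 0.3600i → escape time 6
(row=0, col=2): c = 0.5900 + 0.3600i → escape time 4
(row=1, col=0): c = -0.8500 + -0.5450i → escape time 5
(row=1, col=1): c = -0.1300 + -0.5450i → escape time 6
(row=1, col=2): c = 0.5900 + -0.5450i → escape time 3
(row=2, col=0): c = -0.8500 + -1.4500i → escape time 2
(row=2, col=1): c = -0.1300 + -1.4500i → escape time 2
(row=2, col=2): c = 0.5900 + -1.4500i → escape time 2

Answer: 664
563
222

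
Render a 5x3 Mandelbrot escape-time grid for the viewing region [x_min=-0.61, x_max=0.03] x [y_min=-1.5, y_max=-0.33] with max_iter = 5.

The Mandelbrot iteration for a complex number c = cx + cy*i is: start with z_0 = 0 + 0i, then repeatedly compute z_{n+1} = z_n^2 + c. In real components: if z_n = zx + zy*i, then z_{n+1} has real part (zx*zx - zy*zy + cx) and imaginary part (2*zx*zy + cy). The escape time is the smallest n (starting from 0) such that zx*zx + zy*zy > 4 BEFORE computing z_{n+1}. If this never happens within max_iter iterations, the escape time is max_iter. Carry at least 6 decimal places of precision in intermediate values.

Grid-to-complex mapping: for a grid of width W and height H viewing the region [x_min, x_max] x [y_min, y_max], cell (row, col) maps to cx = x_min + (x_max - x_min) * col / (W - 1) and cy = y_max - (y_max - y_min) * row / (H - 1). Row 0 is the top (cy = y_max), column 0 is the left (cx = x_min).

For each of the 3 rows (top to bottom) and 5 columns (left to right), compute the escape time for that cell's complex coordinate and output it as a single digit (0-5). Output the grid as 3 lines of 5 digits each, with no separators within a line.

(row=0, col=0): c = -0.6100 + -0.3300i → escape time 5
(row=0, col=1): c = -0.4500 + -0.3300i → escape time 5
(row=0, col=2): c = -0.2900 + -0.3300i → escape time 5
(row=0, col=3): c = -0.1300 + -0.3300i → escape time 5
(row=0, col=4): c = 0.0300 + -0.3300i → escape time 5
(row=1, col=0): c = -0.6100 + -0.9150i → escape time 4
(row=1, col=1): c = -0.4500 + -0.9150i → escape time 5
(row=1, col=2): c = -0.2900 + -0.9150i → escape time 5
(row=1, col=3): c = -0.1300 + -0.9150i → escape time 5
(row=1, col=4): c = 0.0300 + -0.9150i → escape time 5
(row=2, col=0): c = -0.6100 + -1.5000i → escape time 2
(row=2, col=1): c = -0.4500 + -1.5000i → escape time 2
(row=2, col=2): c = -0.2900 + -1.5000i → escape time 2
(row=2, col=3): c = -0.1300 + -1.5000i → escape time 2
(row=2, col=4): c = 0.0300 + -1.5000i → escape time 2

Answer: 55555
45555
22222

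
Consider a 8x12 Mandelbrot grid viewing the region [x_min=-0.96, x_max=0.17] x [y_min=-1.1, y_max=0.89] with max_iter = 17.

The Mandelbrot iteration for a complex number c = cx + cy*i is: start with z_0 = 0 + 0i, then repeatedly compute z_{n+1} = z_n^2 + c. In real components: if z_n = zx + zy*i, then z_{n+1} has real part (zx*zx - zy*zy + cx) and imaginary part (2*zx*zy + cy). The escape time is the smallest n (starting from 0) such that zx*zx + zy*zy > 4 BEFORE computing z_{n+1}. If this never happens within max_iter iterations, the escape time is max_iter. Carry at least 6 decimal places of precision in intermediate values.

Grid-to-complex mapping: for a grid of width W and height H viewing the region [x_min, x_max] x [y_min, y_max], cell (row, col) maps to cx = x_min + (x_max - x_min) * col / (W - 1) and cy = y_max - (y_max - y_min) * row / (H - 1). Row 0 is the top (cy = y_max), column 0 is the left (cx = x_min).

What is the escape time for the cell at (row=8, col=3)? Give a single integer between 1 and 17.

Answer: 17

Derivation:
z_0 = 0 + 0i, c = -0.4757 + -0.5573i
Iter 1: z = -0.4757 + -0.5573i, |z|^2 = 0.5369
Iter 2: z = -0.5600 + -0.0271i, |z|^2 = 0.3143
Iter 3: z = -0.1629 + -0.5270i, |z|^2 = 0.3042
Iter 4: z = -0.7269 + -0.3856i, |z|^2 = 0.6770
Iter 5: z = -0.0961 + 0.0033i, |z|^2 = 0.0092
Iter 6: z = -0.4665 + -0.5579i, |z|^2 = 0.5289
Iter 7: z = -0.5694 + -0.0368i, |z|^2 = 0.3255
Iter 8: z = -0.1529 + -0.5154i, |z|^2 = 0.2890
Iter 9: z = -0.7180 + -0.3997i, |z|^2 = 0.6752
Iter 10: z = -0.1199 + 0.0166i, |z|^2 = 0.0147
Iter 11: z = -0.4616 + -0.5613i, |z|^2 = 0.5281
Iter 12: z = -0.5776 + -0.0391i, |z|^2 = 0.3352
Iter 13: z = -0.1436 + -0.5121i, |z|^2 = 0.2829
Iter 14: z = -0.7173 + -0.4102i, |z|^2 = 0.6829
Iter 15: z = -0.1294 + 0.0313i, |z|^2 = 0.0177
Iter 16: z = -0.4599 + -0.5654i, |z|^2 = 0.5312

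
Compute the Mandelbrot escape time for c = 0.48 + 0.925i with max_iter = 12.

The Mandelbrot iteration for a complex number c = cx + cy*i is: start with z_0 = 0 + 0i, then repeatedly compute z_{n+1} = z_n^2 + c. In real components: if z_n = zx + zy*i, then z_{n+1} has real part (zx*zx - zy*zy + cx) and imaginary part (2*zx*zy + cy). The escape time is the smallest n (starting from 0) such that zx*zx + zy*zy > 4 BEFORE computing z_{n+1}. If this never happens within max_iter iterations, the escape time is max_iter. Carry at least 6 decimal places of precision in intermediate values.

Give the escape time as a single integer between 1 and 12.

z_0 = 0 + 0i, c = 0.4800 + 0.9250i
Iter 1: z = 0.4800 + 0.9250i, |z|^2 = 1.0860
Iter 2: z = -0.1452 + 1.8130i, |z|^2 = 3.3081
Iter 3: z = -2.7859 + 0.3984i, |z|^2 = 7.9199
Escaped at iteration 3

Answer: 3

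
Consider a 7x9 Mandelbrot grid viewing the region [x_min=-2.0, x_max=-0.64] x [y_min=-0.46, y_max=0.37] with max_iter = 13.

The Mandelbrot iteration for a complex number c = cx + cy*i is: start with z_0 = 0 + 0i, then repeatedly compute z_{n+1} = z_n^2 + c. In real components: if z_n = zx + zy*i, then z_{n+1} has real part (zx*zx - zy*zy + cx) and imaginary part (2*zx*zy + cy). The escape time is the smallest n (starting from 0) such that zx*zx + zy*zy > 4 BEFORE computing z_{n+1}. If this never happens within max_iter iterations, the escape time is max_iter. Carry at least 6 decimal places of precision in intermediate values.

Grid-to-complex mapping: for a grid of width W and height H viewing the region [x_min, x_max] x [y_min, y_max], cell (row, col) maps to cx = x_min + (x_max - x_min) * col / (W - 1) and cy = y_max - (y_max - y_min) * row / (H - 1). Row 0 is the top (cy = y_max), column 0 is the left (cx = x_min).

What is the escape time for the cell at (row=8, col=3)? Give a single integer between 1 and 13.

Answer: 4

Derivation:
z_0 = 0 + 0i, c = -1.3200 + -0.4600i
Iter 1: z = -1.3200 + -0.4600i, |z|^2 = 1.9540
Iter 2: z = 0.2108 + 0.7544i, |z|^2 = 0.6136
Iter 3: z = -1.8447 + -0.1419i, |z|^2 = 3.4230
Iter 4: z = 2.0627 + 0.0637i, |z|^2 = 4.2588
Escaped at iteration 4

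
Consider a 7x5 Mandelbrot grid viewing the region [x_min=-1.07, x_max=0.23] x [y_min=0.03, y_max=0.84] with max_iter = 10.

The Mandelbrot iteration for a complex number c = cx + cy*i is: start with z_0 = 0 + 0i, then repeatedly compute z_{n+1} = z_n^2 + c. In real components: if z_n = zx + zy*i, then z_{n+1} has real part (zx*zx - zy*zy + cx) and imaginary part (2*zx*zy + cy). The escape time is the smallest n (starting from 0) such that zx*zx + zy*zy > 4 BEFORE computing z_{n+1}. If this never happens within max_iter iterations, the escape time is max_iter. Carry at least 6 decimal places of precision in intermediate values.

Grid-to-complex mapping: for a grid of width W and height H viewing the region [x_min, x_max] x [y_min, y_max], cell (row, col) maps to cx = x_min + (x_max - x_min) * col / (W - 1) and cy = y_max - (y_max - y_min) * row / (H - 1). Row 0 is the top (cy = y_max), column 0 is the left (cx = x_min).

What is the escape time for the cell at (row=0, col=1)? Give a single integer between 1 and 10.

z_0 = 0 + 0i, c = -0.8533 + 0.8400i
Iter 1: z = -0.8533 + 0.8400i, |z|^2 = 1.4338
Iter 2: z = -0.8308 + -0.5936i, |z|^2 = 1.0425
Iter 3: z = -0.5155 + 1.8263i, |z|^2 = 3.6011
Iter 4: z = -3.9228 + -1.0430i, |z|^2 = 16.4765
Escaped at iteration 4

Answer: 4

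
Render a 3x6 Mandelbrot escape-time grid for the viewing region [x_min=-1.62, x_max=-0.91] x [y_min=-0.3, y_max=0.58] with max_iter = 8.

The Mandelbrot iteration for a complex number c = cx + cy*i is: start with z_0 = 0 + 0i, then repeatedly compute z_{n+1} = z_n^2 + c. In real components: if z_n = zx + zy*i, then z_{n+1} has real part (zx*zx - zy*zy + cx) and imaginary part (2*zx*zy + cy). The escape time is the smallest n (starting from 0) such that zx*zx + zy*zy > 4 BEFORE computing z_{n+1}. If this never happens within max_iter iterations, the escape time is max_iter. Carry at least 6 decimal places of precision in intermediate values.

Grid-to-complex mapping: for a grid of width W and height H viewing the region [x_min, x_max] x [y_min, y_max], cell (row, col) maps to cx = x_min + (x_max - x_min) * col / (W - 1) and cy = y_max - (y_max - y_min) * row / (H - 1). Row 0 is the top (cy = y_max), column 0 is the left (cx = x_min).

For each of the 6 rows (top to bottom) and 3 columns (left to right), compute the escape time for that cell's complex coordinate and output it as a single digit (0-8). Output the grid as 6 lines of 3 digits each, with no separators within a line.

(row=0, col=0): c = -1.6200 + 0.5800i → escape time 3
(row=0, col=1): c = -1.2650 + 0.5800i → escape time 3
(row=0, col=2): c = -0.9100 + 0.5800i → escape time 5
(row=1, col=0): c = -1.6200 + 0.4040i → escape time 3
(row=1, col=1): c = -1.2650 + 0.4040i → escape time 8
(row=1, col=2): c = -0.9100 + 0.4040i → escape time 7
(row=2, col=0): c = -1.6200 + 0.2280i → escape time 4
(row=2, col=1): c = -1.2650 + 0.2280i → escape time 8
(row=2, col=2): c = -0.9100 + 0.2280i → escape time 8
(row=3, col=0): c = -1.6200 + 0.0520i → escape time 6
(row=3, col=1): c = -1.2650 + 0.0520i → escape time 8
(row=3, col=2): c = -0.9100 + 0.0520i → escape time 8
(row=4, col=0): c = -1.6200 + -0.1240i → escape time 6
(row=4, col=1): c = -1.2650 + -0.1240i → escape time 8
(row=4, col=2): c = -0.9100 + -0.1240i → escape time 8
(row=5, col=0): c = -1.6200 + -0.3000i → escape time 4
(row=5, col=1): c = -1.2650 + -0.3000i → escape time 8
(row=5, col=2): c = -0.9100 + -0.3000i → escape time 8

Answer: 335
387
488
688
688
488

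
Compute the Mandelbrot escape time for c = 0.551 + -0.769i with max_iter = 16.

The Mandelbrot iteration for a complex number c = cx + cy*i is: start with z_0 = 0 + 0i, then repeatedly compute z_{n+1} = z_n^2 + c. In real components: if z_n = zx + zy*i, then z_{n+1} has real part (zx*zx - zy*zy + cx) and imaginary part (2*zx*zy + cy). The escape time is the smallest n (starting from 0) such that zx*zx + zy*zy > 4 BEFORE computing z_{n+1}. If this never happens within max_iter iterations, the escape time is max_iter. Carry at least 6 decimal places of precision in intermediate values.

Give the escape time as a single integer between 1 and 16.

z_0 = 0 + 0i, c = 0.5510 + -0.7690i
Iter 1: z = 0.5510 + -0.7690i, |z|^2 = 0.8950
Iter 2: z = 0.2632 + -1.6164i, |z|^2 = 2.6822
Iter 3: z = -1.9926 + -1.6200i, |z|^2 = 6.5948
Escaped at iteration 3

Answer: 3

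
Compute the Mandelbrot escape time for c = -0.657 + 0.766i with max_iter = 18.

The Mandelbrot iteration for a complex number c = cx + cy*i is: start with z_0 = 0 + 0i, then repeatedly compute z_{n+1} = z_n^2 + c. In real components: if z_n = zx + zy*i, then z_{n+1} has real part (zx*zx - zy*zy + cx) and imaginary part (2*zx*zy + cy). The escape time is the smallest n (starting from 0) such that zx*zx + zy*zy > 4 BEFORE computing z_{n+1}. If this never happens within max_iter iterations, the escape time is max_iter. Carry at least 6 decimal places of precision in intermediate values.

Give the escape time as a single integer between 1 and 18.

z_0 = 0 + 0i, c = -0.6570 + 0.7660i
Iter 1: z = -0.6570 + 0.7660i, |z|^2 = 1.0184
Iter 2: z = -0.8121 + -0.2405i, |z|^2 = 0.7174
Iter 3: z = -0.0553 + 1.1567i, |z|^2 = 1.3409
Iter 4: z = -1.9918 + 0.6380i, |z|^2 = 4.3743
Escaped at iteration 4

Answer: 4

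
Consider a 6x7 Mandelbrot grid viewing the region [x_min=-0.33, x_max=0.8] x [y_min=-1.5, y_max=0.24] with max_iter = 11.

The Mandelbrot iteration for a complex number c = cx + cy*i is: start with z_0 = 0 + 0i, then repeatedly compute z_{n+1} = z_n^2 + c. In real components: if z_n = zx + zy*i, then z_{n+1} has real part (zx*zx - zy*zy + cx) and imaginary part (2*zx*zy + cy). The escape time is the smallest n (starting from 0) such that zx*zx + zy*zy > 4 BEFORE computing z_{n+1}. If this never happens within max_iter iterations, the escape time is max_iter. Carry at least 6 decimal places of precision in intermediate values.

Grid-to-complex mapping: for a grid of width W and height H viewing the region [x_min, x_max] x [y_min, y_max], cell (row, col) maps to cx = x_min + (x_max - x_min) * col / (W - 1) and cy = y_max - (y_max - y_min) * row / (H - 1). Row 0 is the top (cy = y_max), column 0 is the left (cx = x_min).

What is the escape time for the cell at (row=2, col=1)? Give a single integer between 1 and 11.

z_0 = 0 + 0i, c = -0.1040 + -0.3400i
Iter 1: z = -0.1040 + -0.3400i, |z|^2 = 0.1264
Iter 2: z = -0.2088 + -0.2693i, |z|^2 = 0.1161
Iter 3: z = -0.1329 + -0.2276i, |z|^2 = 0.0695
Iter 4: z = -0.1381 + -0.2795i, |z|^2 = 0.0972
Iter 5: z = -0.1630 + -0.2628i, |z|^2 = 0.0956
Iter 6: z = -0.1465 + -0.2543i, |z|^2 = 0.0861
Iter 7: z = -0.1472 + -0.2655i, |z|^2 = 0.0922
Iter 8: z = -0.1528 + -0.2618i, |z|^2 = 0.0919
Iter 9: z = -0.1492 + -0.2600i, |z|^2 = 0.0898
Iter 10: z = -0.1493 + -0.2624i, |z|^2 = 0.0912

Answer: 11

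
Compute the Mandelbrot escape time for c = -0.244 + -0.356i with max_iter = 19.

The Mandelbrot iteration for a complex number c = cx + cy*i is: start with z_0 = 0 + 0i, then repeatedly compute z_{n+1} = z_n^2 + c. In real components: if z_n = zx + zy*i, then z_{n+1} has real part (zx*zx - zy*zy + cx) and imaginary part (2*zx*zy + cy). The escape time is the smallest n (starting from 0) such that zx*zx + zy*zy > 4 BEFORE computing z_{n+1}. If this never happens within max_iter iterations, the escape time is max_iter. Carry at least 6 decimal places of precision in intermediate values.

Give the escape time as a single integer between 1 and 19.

Answer: 19

Derivation:
z_0 = 0 + 0i, c = -0.2440 + -0.3560i
Iter 1: z = -0.2440 + -0.3560i, |z|^2 = 0.1863
Iter 2: z = -0.3112 + -0.1823i, |z|^2 = 0.1301
Iter 3: z = -0.1804 + -0.2426i, |z|^2 = 0.0914
Iter 4: z = -0.2703 + -0.2685i, |z|^2 = 0.1452
Iter 5: z = -0.2430 + -0.2109i, |z|^2 = 0.1035
Iter 6: z = -0.2294 + -0.2535i, |z|^2 = 0.1169
Iter 7: z = -0.2556 + -0.2397i, |z|^2 = 0.1228
Iter 8: z = -0.2361 + -0.2334i, |z|^2 = 0.1102
Iter 9: z = -0.2428 + -0.2458i, |z|^2 = 0.1193
Iter 10: z = -0.2455 + -0.2367i, |z|^2 = 0.1163
Iter 11: z = -0.2398 + -0.2398i, |z|^2 = 0.1150
Iter 12: z = -0.2440 + -0.2410i, |z|^2 = 0.1176
Iter 13: z = -0.2425 + -0.2384i, |z|^2 = 0.1156
Iter 14: z = -0.2420 + -0.2404i, |z|^2 = 0.1163
Iter 15: z = -0.2432 + -0.2397i, |z|^2 = 0.1166
Iter 16: z = -0.2423 + -0.2394i, |z|^2 = 0.1160
Iter 17: z = -0.2426 + -0.2400i, |z|^2 = 0.1165
Iter 18: z = -0.2427 + -0.2396i, |z|^2 = 0.1163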